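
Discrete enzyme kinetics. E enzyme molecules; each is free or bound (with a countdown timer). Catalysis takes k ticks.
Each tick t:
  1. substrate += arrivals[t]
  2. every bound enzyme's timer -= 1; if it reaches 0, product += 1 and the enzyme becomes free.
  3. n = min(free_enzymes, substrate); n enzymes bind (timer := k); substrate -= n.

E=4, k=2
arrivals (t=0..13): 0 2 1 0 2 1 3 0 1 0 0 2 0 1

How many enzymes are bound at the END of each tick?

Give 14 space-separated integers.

Answer: 0 2 3 1 2 3 4 3 1 1 0 2 2 1

Derivation:
t=0: arr=0 -> substrate=0 bound=0 product=0
t=1: arr=2 -> substrate=0 bound=2 product=0
t=2: arr=1 -> substrate=0 bound=3 product=0
t=3: arr=0 -> substrate=0 bound=1 product=2
t=4: arr=2 -> substrate=0 bound=2 product=3
t=5: arr=1 -> substrate=0 bound=3 product=3
t=6: arr=3 -> substrate=0 bound=4 product=5
t=7: arr=0 -> substrate=0 bound=3 product=6
t=8: arr=1 -> substrate=0 bound=1 product=9
t=9: arr=0 -> substrate=0 bound=1 product=9
t=10: arr=0 -> substrate=0 bound=0 product=10
t=11: arr=2 -> substrate=0 bound=2 product=10
t=12: arr=0 -> substrate=0 bound=2 product=10
t=13: arr=1 -> substrate=0 bound=1 product=12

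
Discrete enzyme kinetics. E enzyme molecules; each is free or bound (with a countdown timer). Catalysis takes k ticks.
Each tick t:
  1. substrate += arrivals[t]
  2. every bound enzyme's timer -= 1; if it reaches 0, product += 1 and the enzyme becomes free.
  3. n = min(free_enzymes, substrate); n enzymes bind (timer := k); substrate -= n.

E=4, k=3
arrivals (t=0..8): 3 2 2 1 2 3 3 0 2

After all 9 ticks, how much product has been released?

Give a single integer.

Answer: 8

Derivation:
t=0: arr=3 -> substrate=0 bound=3 product=0
t=1: arr=2 -> substrate=1 bound=4 product=0
t=2: arr=2 -> substrate=3 bound=4 product=0
t=3: arr=1 -> substrate=1 bound=4 product=3
t=4: arr=2 -> substrate=2 bound=4 product=4
t=5: arr=3 -> substrate=5 bound=4 product=4
t=6: arr=3 -> substrate=5 bound=4 product=7
t=7: arr=0 -> substrate=4 bound=4 product=8
t=8: arr=2 -> substrate=6 bound=4 product=8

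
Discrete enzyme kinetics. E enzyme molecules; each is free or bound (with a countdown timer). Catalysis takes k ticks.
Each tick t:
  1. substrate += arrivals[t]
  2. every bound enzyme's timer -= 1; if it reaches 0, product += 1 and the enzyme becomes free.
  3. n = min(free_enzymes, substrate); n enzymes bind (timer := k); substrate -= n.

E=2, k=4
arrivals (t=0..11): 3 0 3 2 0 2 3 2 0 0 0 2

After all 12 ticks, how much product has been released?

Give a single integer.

Answer: 4

Derivation:
t=0: arr=3 -> substrate=1 bound=2 product=0
t=1: arr=0 -> substrate=1 bound=2 product=0
t=2: arr=3 -> substrate=4 bound=2 product=0
t=3: arr=2 -> substrate=6 bound=2 product=0
t=4: arr=0 -> substrate=4 bound=2 product=2
t=5: arr=2 -> substrate=6 bound=2 product=2
t=6: arr=3 -> substrate=9 bound=2 product=2
t=7: arr=2 -> substrate=11 bound=2 product=2
t=8: arr=0 -> substrate=9 bound=2 product=4
t=9: arr=0 -> substrate=9 bound=2 product=4
t=10: arr=0 -> substrate=9 bound=2 product=4
t=11: arr=2 -> substrate=11 bound=2 product=4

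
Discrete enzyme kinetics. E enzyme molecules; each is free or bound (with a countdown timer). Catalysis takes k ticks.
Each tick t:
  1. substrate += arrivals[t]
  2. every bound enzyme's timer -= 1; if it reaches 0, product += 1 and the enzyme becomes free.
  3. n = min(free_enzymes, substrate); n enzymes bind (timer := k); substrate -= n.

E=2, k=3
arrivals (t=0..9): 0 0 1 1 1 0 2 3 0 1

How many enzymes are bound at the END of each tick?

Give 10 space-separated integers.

Answer: 0 0 1 2 2 2 2 2 2 2

Derivation:
t=0: arr=0 -> substrate=0 bound=0 product=0
t=1: arr=0 -> substrate=0 bound=0 product=0
t=2: arr=1 -> substrate=0 bound=1 product=0
t=3: arr=1 -> substrate=0 bound=2 product=0
t=4: arr=1 -> substrate=1 bound=2 product=0
t=5: arr=0 -> substrate=0 bound=2 product=1
t=6: arr=2 -> substrate=1 bound=2 product=2
t=7: arr=3 -> substrate=4 bound=2 product=2
t=8: arr=0 -> substrate=3 bound=2 product=3
t=9: arr=1 -> substrate=3 bound=2 product=4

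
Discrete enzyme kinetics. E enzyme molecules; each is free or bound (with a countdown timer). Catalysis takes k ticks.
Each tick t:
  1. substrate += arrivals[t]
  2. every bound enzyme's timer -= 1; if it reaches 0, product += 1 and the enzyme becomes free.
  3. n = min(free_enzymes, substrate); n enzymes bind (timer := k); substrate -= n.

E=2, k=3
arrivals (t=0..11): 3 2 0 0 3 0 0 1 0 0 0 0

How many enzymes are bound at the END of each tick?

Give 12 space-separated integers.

Answer: 2 2 2 2 2 2 2 2 2 2 2 2

Derivation:
t=0: arr=3 -> substrate=1 bound=2 product=0
t=1: arr=2 -> substrate=3 bound=2 product=0
t=2: arr=0 -> substrate=3 bound=2 product=0
t=3: arr=0 -> substrate=1 bound=2 product=2
t=4: arr=3 -> substrate=4 bound=2 product=2
t=5: arr=0 -> substrate=4 bound=2 product=2
t=6: arr=0 -> substrate=2 bound=2 product=4
t=7: arr=1 -> substrate=3 bound=2 product=4
t=8: arr=0 -> substrate=3 bound=2 product=4
t=9: arr=0 -> substrate=1 bound=2 product=6
t=10: arr=0 -> substrate=1 bound=2 product=6
t=11: arr=0 -> substrate=1 bound=2 product=6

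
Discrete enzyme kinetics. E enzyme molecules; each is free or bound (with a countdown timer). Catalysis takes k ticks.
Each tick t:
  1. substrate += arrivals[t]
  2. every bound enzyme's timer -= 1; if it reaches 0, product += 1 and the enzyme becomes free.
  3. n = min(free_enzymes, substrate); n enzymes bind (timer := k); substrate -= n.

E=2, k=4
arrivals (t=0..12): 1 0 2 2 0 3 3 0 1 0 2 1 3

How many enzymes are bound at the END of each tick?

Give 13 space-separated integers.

t=0: arr=1 -> substrate=0 bound=1 product=0
t=1: arr=0 -> substrate=0 bound=1 product=0
t=2: arr=2 -> substrate=1 bound=2 product=0
t=3: arr=2 -> substrate=3 bound=2 product=0
t=4: arr=0 -> substrate=2 bound=2 product=1
t=5: arr=3 -> substrate=5 bound=2 product=1
t=6: arr=3 -> substrate=7 bound=2 product=2
t=7: arr=0 -> substrate=7 bound=2 product=2
t=8: arr=1 -> substrate=7 bound=2 product=3
t=9: arr=0 -> substrate=7 bound=2 product=3
t=10: arr=2 -> substrate=8 bound=2 product=4
t=11: arr=1 -> substrate=9 bound=2 product=4
t=12: arr=3 -> substrate=11 bound=2 product=5

Answer: 1 1 2 2 2 2 2 2 2 2 2 2 2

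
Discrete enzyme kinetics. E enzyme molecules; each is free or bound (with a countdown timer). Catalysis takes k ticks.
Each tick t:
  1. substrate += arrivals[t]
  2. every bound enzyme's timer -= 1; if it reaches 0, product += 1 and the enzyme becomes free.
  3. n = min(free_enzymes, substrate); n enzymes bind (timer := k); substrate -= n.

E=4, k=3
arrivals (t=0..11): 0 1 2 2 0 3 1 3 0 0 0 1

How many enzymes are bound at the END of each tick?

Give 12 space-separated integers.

Answer: 0 1 3 4 4 4 4 4 4 4 3 2

Derivation:
t=0: arr=0 -> substrate=0 bound=0 product=0
t=1: arr=1 -> substrate=0 bound=1 product=0
t=2: arr=2 -> substrate=0 bound=3 product=0
t=3: arr=2 -> substrate=1 bound=4 product=0
t=4: arr=0 -> substrate=0 bound=4 product=1
t=5: arr=3 -> substrate=1 bound=4 product=3
t=6: arr=1 -> substrate=1 bound=4 product=4
t=7: arr=3 -> substrate=3 bound=4 product=5
t=8: arr=0 -> substrate=1 bound=4 product=7
t=9: arr=0 -> substrate=0 bound=4 product=8
t=10: arr=0 -> substrate=0 bound=3 product=9
t=11: arr=1 -> substrate=0 bound=2 product=11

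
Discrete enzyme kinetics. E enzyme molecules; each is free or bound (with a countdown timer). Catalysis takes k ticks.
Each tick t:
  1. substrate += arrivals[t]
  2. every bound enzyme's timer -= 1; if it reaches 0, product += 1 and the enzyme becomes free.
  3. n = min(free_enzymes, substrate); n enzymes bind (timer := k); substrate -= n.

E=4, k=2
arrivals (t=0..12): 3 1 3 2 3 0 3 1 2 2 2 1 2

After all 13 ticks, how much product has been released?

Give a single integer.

t=0: arr=3 -> substrate=0 bound=3 product=0
t=1: arr=1 -> substrate=0 bound=4 product=0
t=2: arr=3 -> substrate=0 bound=4 product=3
t=3: arr=2 -> substrate=1 bound=4 product=4
t=4: arr=3 -> substrate=1 bound=4 product=7
t=5: arr=0 -> substrate=0 bound=4 product=8
t=6: arr=3 -> substrate=0 bound=4 product=11
t=7: arr=1 -> substrate=0 bound=4 product=12
t=8: arr=2 -> substrate=0 bound=3 product=15
t=9: arr=2 -> substrate=0 bound=4 product=16
t=10: arr=2 -> substrate=0 bound=4 product=18
t=11: arr=1 -> substrate=0 bound=3 product=20
t=12: arr=2 -> substrate=0 bound=3 product=22

Answer: 22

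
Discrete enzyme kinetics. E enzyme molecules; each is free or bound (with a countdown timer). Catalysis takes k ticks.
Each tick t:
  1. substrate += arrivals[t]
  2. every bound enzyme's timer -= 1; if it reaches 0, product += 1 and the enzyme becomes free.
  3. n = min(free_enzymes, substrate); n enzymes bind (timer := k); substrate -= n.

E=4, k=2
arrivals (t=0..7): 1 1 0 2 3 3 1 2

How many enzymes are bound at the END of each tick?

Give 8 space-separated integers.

Answer: 1 2 1 2 4 4 4 4

Derivation:
t=0: arr=1 -> substrate=0 bound=1 product=0
t=1: arr=1 -> substrate=0 bound=2 product=0
t=2: arr=0 -> substrate=0 bound=1 product=1
t=3: arr=2 -> substrate=0 bound=2 product=2
t=4: arr=3 -> substrate=1 bound=4 product=2
t=5: arr=3 -> substrate=2 bound=4 product=4
t=6: arr=1 -> substrate=1 bound=4 product=6
t=7: arr=2 -> substrate=1 bound=4 product=8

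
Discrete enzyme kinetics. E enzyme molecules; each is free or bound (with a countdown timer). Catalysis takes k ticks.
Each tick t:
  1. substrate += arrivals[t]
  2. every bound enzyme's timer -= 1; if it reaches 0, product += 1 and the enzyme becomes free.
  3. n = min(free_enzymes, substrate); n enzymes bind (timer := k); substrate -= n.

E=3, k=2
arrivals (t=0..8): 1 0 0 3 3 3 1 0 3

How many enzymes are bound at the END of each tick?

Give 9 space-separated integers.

Answer: 1 1 0 3 3 3 3 3 3

Derivation:
t=0: arr=1 -> substrate=0 bound=1 product=0
t=1: arr=0 -> substrate=0 bound=1 product=0
t=2: arr=0 -> substrate=0 bound=0 product=1
t=3: arr=3 -> substrate=0 bound=3 product=1
t=4: arr=3 -> substrate=3 bound=3 product=1
t=5: arr=3 -> substrate=3 bound=3 product=4
t=6: arr=1 -> substrate=4 bound=3 product=4
t=7: arr=0 -> substrate=1 bound=3 product=7
t=8: arr=3 -> substrate=4 bound=3 product=7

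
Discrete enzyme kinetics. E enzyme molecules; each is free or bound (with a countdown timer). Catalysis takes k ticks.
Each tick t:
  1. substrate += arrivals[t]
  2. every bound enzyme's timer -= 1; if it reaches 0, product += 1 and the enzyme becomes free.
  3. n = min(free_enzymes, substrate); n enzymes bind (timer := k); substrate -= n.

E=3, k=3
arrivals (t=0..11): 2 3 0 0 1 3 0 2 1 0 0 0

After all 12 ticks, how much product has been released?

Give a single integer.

t=0: arr=2 -> substrate=0 bound=2 product=0
t=1: arr=3 -> substrate=2 bound=3 product=0
t=2: arr=0 -> substrate=2 bound=3 product=0
t=3: arr=0 -> substrate=0 bound=3 product=2
t=4: arr=1 -> substrate=0 bound=3 product=3
t=5: arr=3 -> substrate=3 bound=3 product=3
t=6: arr=0 -> substrate=1 bound=3 product=5
t=7: arr=2 -> substrate=2 bound=3 product=6
t=8: arr=1 -> substrate=3 bound=3 product=6
t=9: arr=0 -> substrate=1 bound=3 product=8
t=10: arr=0 -> substrate=0 bound=3 product=9
t=11: arr=0 -> substrate=0 bound=3 product=9

Answer: 9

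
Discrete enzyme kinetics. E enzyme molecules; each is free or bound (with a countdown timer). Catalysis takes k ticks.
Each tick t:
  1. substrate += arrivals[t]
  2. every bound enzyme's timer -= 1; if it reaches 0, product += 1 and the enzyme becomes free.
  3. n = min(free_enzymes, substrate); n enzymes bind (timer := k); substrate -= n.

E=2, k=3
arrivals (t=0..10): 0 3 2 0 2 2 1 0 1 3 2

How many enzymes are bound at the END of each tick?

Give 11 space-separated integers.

Answer: 0 2 2 2 2 2 2 2 2 2 2

Derivation:
t=0: arr=0 -> substrate=0 bound=0 product=0
t=1: arr=3 -> substrate=1 bound=2 product=0
t=2: arr=2 -> substrate=3 bound=2 product=0
t=3: arr=0 -> substrate=3 bound=2 product=0
t=4: arr=2 -> substrate=3 bound=2 product=2
t=5: arr=2 -> substrate=5 bound=2 product=2
t=6: arr=1 -> substrate=6 bound=2 product=2
t=7: arr=0 -> substrate=4 bound=2 product=4
t=8: arr=1 -> substrate=5 bound=2 product=4
t=9: arr=3 -> substrate=8 bound=2 product=4
t=10: arr=2 -> substrate=8 bound=2 product=6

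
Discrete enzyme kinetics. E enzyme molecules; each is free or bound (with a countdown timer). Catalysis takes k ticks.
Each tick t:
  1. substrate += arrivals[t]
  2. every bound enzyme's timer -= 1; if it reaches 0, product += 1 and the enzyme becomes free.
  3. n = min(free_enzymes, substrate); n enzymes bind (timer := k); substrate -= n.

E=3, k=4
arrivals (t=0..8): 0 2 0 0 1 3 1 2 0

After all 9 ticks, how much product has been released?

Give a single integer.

Answer: 3

Derivation:
t=0: arr=0 -> substrate=0 bound=0 product=0
t=1: arr=2 -> substrate=0 bound=2 product=0
t=2: arr=0 -> substrate=0 bound=2 product=0
t=3: arr=0 -> substrate=0 bound=2 product=0
t=4: arr=1 -> substrate=0 bound=3 product=0
t=5: arr=3 -> substrate=1 bound=3 product=2
t=6: arr=1 -> substrate=2 bound=3 product=2
t=7: arr=2 -> substrate=4 bound=3 product=2
t=8: arr=0 -> substrate=3 bound=3 product=3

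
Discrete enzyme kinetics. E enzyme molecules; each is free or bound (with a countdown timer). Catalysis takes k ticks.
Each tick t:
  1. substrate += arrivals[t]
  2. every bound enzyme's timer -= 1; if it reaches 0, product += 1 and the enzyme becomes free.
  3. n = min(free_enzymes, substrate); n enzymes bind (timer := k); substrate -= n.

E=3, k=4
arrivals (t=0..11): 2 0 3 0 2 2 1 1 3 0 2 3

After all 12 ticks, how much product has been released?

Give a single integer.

Answer: 6

Derivation:
t=0: arr=2 -> substrate=0 bound=2 product=0
t=1: arr=0 -> substrate=0 bound=2 product=0
t=2: arr=3 -> substrate=2 bound=3 product=0
t=3: arr=0 -> substrate=2 bound=3 product=0
t=4: arr=2 -> substrate=2 bound=3 product=2
t=5: arr=2 -> substrate=4 bound=3 product=2
t=6: arr=1 -> substrate=4 bound=3 product=3
t=7: arr=1 -> substrate=5 bound=3 product=3
t=8: arr=3 -> substrate=6 bound=3 product=5
t=9: arr=0 -> substrate=6 bound=3 product=5
t=10: arr=2 -> substrate=7 bound=3 product=6
t=11: arr=3 -> substrate=10 bound=3 product=6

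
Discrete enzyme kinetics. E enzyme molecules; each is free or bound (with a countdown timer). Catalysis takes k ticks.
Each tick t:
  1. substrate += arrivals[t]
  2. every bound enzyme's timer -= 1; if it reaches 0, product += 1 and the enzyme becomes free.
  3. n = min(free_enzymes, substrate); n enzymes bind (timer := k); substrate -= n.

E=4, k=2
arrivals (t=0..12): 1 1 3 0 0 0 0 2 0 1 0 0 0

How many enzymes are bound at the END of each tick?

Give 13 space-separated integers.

t=0: arr=1 -> substrate=0 bound=1 product=0
t=1: arr=1 -> substrate=0 bound=2 product=0
t=2: arr=3 -> substrate=0 bound=4 product=1
t=3: arr=0 -> substrate=0 bound=3 product=2
t=4: arr=0 -> substrate=0 bound=0 product=5
t=5: arr=0 -> substrate=0 bound=0 product=5
t=6: arr=0 -> substrate=0 bound=0 product=5
t=7: arr=2 -> substrate=0 bound=2 product=5
t=8: arr=0 -> substrate=0 bound=2 product=5
t=9: arr=1 -> substrate=0 bound=1 product=7
t=10: arr=0 -> substrate=0 bound=1 product=7
t=11: arr=0 -> substrate=0 bound=0 product=8
t=12: arr=0 -> substrate=0 bound=0 product=8

Answer: 1 2 4 3 0 0 0 2 2 1 1 0 0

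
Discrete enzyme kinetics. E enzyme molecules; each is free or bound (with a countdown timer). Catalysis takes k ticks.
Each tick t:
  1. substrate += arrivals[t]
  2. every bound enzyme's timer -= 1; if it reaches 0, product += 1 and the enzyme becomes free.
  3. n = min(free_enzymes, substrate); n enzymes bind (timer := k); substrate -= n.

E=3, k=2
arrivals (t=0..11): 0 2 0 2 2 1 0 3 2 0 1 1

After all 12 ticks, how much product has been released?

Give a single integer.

t=0: arr=0 -> substrate=0 bound=0 product=0
t=1: arr=2 -> substrate=0 bound=2 product=0
t=2: arr=0 -> substrate=0 bound=2 product=0
t=3: arr=2 -> substrate=0 bound=2 product=2
t=4: arr=2 -> substrate=1 bound=3 product=2
t=5: arr=1 -> substrate=0 bound=3 product=4
t=6: arr=0 -> substrate=0 bound=2 product=5
t=7: arr=3 -> substrate=0 bound=3 product=7
t=8: arr=2 -> substrate=2 bound=3 product=7
t=9: arr=0 -> substrate=0 bound=2 product=10
t=10: arr=1 -> substrate=0 bound=3 product=10
t=11: arr=1 -> substrate=0 bound=2 product=12

Answer: 12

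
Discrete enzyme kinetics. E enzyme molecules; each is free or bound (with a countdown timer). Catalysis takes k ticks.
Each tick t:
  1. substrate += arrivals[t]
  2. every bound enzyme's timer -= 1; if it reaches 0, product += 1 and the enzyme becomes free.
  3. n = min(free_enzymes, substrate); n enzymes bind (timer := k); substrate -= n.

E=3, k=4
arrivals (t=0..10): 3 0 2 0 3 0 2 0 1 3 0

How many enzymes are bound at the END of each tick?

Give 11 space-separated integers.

Answer: 3 3 3 3 3 3 3 3 3 3 3

Derivation:
t=0: arr=3 -> substrate=0 bound=3 product=0
t=1: arr=0 -> substrate=0 bound=3 product=0
t=2: arr=2 -> substrate=2 bound=3 product=0
t=3: arr=0 -> substrate=2 bound=3 product=0
t=4: arr=3 -> substrate=2 bound=3 product=3
t=5: arr=0 -> substrate=2 bound=3 product=3
t=6: arr=2 -> substrate=4 bound=3 product=3
t=7: arr=0 -> substrate=4 bound=3 product=3
t=8: arr=1 -> substrate=2 bound=3 product=6
t=9: arr=3 -> substrate=5 bound=3 product=6
t=10: arr=0 -> substrate=5 bound=3 product=6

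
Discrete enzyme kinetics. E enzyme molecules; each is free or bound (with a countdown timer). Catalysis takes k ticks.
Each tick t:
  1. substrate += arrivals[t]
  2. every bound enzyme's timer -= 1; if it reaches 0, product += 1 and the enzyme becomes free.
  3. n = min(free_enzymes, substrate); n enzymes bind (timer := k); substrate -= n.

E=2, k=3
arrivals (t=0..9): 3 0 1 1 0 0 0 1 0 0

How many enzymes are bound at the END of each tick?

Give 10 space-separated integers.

t=0: arr=3 -> substrate=1 bound=2 product=0
t=1: arr=0 -> substrate=1 bound=2 product=0
t=2: arr=1 -> substrate=2 bound=2 product=0
t=3: arr=1 -> substrate=1 bound=2 product=2
t=4: arr=0 -> substrate=1 bound=2 product=2
t=5: arr=0 -> substrate=1 bound=2 product=2
t=6: arr=0 -> substrate=0 bound=1 product=4
t=7: arr=1 -> substrate=0 bound=2 product=4
t=8: arr=0 -> substrate=0 bound=2 product=4
t=9: arr=0 -> substrate=0 bound=1 product=5

Answer: 2 2 2 2 2 2 1 2 2 1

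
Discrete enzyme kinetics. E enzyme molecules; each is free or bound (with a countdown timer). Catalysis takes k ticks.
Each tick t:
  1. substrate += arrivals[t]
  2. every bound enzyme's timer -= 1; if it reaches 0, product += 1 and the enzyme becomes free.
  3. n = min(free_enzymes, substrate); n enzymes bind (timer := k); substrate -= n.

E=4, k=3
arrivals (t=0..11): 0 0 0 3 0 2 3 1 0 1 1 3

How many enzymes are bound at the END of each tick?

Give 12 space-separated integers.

t=0: arr=0 -> substrate=0 bound=0 product=0
t=1: arr=0 -> substrate=0 bound=0 product=0
t=2: arr=0 -> substrate=0 bound=0 product=0
t=3: arr=3 -> substrate=0 bound=3 product=0
t=4: arr=0 -> substrate=0 bound=3 product=0
t=5: arr=2 -> substrate=1 bound=4 product=0
t=6: arr=3 -> substrate=1 bound=4 product=3
t=7: arr=1 -> substrate=2 bound=4 product=3
t=8: arr=0 -> substrate=1 bound=4 product=4
t=9: arr=1 -> substrate=0 bound=3 product=7
t=10: arr=1 -> substrate=0 bound=4 product=7
t=11: arr=3 -> substrate=2 bound=4 product=8

Answer: 0 0 0 3 3 4 4 4 4 3 4 4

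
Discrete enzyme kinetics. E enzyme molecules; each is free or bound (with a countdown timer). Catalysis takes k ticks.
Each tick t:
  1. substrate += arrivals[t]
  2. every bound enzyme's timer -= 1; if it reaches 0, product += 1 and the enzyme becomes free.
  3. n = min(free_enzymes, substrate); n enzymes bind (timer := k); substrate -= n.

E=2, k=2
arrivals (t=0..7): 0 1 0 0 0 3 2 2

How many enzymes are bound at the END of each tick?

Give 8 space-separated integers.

Answer: 0 1 1 0 0 2 2 2

Derivation:
t=0: arr=0 -> substrate=0 bound=0 product=0
t=1: arr=1 -> substrate=0 bound=1 product=0
t=2: arr=0 -> substrate=0 bound=1 product=0
t=3: arr=0 -> substrate=0 bound=0 product=1
t=4: arr=0 -> substrate=0 bound=0 product=1
t=5: arr=3 -> substrate=1 bound=2 product=1
t=6: arr=2 -> substrate=3 bound=2 product=1
t=7: arr=2 -> substrate=3 bound=2 product=3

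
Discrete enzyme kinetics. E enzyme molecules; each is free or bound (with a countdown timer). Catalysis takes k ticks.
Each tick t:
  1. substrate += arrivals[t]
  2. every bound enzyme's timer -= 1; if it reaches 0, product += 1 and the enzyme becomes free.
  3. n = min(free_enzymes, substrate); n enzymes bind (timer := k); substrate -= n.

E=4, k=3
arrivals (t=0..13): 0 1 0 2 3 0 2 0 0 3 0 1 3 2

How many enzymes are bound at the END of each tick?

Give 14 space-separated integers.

Answer: 0 1 1 3 4 4 4 3 3 4 3 4 4 4

Derivation:
t=0: arr=0 -> substrate=0 bound=0 product=0
t=1: arr=1 -> substrate=0 bound=1 product=0
t=2: arr=0 -> substrate=0 bound=1 product=0
t=3: arr=2 -> substrate=0 bound=3 product=0
t=4: arr=3 -> substrate=1 bound=4 product=1
t=5: arr=0 -> substrate=1 bound=4 product=1
t=6: arr=2 -> substrate=1 bound=4 product=3
t=7: arr=0 -> substrate=0 bound=3 product=5
t=8: arr=0 -> substrate=0 bound=3 product=5
t=9: arr=3 -> substrate=0 bound=4 product=7
t=10: arr=0 -> substrate=0 bound=3 product=8
t=11: arr=1 -> substrate=0 bound=4 product=8
t=12: arr=3 -> substrate=0 bound=4 product=11
t=13: arr=2 -> substrate=2 bound=4 product=11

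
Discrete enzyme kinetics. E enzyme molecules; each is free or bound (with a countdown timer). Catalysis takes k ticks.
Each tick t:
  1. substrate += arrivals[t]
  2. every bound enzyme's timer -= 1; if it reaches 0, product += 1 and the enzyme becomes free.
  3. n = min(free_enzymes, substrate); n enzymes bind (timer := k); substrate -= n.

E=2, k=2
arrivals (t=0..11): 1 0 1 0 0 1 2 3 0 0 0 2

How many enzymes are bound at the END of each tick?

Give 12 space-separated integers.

t=0: arr=1 -> substrate=0 bound=1 product=0
t=1: arr=0 -> substrate=0 bound=1 product=0
t=2: arr=1 -> substrate=0 bound=1 product=1
t=3: arr=0 -> substrate=0 bound=1 product=1
t=4: arr=0 -> substrate=0 bound=0 product=2
t=5: arr=1 -> substrate=0 bound=1 product=2
t=6: arr=2 -> substrate=1 bound=2 product=2
t=7: arr=3 -> substrate=3 bound=2 product=3
t=8: arr=0 -> substrate=2 bound=2 product=4
t=9: arr=0 -> substrate=1 bound=2 product=5
t=10: arr=0 -> substrate=0 bound=2 product=6
t=11: arr=2 -> substrate=1 bound=2 product=7

Answer: 1 1 1 1 0 1 2 2 2 2 2 2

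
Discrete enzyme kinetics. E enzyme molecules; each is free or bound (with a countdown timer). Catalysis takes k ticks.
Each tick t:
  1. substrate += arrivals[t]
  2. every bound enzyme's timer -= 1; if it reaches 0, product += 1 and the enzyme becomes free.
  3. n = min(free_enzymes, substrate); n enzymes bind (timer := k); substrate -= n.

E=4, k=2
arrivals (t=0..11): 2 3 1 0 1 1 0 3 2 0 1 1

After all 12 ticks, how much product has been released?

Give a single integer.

t=0: arr=2 -> substrate=0 bound=2 product=0
t=1: arr=3 -> substrate=1 bound=4 product=0
t=2: arr=1 -> substrate=0 bound=4 product=2
t=3: arr=0 -> substrate=0 bound=2 product=4
t=4: arr=1 -> substrate=0 bound=1 product=6
t=5: arr=1 -> substrate=0 bound=2 product=6
t=6: arr=0 -> substrate=0 bound=1 product=7
t=7: arr=3 -> substrate=0 bound=3 product=8
t=8: arr=2 -> substrate=1 bound=4 product=8
t=9: arr=0 -> substrate=0 bound=2 product=11
t=10: arr=1 -> substrate=0 bound=2 product=12
t=11: arr=1 -> substrate=0 bound=2 product=13

Answer: 13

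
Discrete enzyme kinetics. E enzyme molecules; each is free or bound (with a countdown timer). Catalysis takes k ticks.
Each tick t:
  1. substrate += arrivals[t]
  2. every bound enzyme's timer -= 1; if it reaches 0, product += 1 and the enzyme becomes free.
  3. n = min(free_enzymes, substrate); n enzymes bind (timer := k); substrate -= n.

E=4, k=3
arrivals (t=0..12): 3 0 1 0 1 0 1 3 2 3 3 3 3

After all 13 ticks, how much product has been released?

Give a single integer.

Answer: 10

Derivation:
t=0: arr=3 -> substrate=0 bound=3 product=0
t=1: arr=0 -> substrate=0 bound=3 product=0
t=2: arr=1 -> substrate=0 bound=4 product=0
t=3: arr=0 -> substrate=0 bound=1 product=3
t=4: arr=1 -> substrate=0 bound=2 product=3
t=5: arr=0 -> substrate=0 bound=1 product=4
t=6: arr=1 -> substrate=0 bound=2 product=4
t=7: arr=3 -> substrate=0 bound=4 product=5
t=8: arr=2 -> substrate=2 bound=4 product=5
t=9: arr=3 -> substrate=4 bound=4 product=6
t=10: arr=3 -> substrate=4 bound=4 product=9
t=11: arr=3 -> substrate=7 bound=4 product=9
t=12: arr=3 -> substrate=9 bound=4 product=10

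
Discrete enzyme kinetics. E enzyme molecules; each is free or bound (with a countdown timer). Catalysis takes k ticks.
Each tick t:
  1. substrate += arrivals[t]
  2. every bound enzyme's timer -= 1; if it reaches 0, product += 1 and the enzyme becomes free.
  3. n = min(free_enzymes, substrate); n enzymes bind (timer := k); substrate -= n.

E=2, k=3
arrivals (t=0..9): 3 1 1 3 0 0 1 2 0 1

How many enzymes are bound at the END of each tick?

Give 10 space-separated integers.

t=0: arr=3 -> substrate=1 bound=2 product=0
t=1: arr=1 -> substrate=2 bound=2 product=0
t=2: arr=1 -> substrate=3 bound=2 product=0
t=3: arr=3 -> substrate=4 bound=2 product=2
t=4: arr=0 -> substrate=4 bound=2 product=2
t=5: arr=0 -> substrate=4 bound=2 product=2
t=6: arr=1 -> substrate=3 bound=2 product=4
t=7: arr=2 -> substrate=5 bound=2 product=4
t=8: arr=0 -> substrate=5 bound=2 product=4
t=9: arr=1 -> substrate=4 bound=2 product=6

Answer: 2 2 2 2 2 2 2 2 2 2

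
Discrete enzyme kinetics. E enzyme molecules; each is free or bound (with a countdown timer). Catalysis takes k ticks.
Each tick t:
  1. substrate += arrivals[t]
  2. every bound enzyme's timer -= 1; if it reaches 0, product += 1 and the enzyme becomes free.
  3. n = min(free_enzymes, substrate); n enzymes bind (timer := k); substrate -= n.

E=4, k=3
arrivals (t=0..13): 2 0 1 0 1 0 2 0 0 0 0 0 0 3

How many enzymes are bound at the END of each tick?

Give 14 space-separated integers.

t=0: arr=2 -> substrate=0 bound=2 product=0
t=1: arr=0 -> substrate=0 bound=2 product=0
t=2: arr=1 -> substrate=0 bound=3 product=0
t=3: arr=0 -> substrate=0 bound=1 product=2
t=4: arr=1 -> substrate=0 bound=2 product=2
t=5: arr=0 -> substrate=0 bound=1 product=3
t=6: arr=2 -> substrate=0 bound=3 product=3
t=7: arr=0 -> substrate=0 bound=2 product=4
t=8: arr=0 -> substrate=0 bound=2 product=4
t=9: arr=0 -> substrate=0 bound=0 product=6
t=10: arr=0 -> substrate=0 bound=0 product=6
t=11: arr=0 -> substrate=0 bound=0 product=6
t=12: arr=0 -> substrate=0 bound=0 product=6
t=13: arr=3 -> substrate=0 bound=3 product=6

Answer: 2 2 3 1 2 1 3 2 2 0 0 0 0 3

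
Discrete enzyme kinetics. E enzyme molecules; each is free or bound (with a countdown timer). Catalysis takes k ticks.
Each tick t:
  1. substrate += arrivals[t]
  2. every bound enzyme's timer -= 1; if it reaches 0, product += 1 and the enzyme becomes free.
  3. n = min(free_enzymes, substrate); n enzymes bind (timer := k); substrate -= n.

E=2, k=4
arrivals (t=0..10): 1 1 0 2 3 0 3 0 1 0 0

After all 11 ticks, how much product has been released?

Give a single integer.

t=0: arr=1 -> substrate=0 bound=1 product=0
t=1: arr=1 -> substrate=0 bound=2 product=0
t=2: arr=0 -> substrate=0 bound=2 product=0
t=3: arr=2 -> substrate=2 bound=2 product=0
t=4: arr=3 -> substrate=4 bound=2 product=1
t=5: arr=0 -> substrate=3 bound=2 product=2
t=6: arr=3 -> substrate=6 bound=2 product=2
t=7: arr=0 -> substrate=6 bound=2 product=2
t=8: arr=1 -> substrate=6 bound=2 product=3
t=9: arr=0 -> substrate=5 bound=2 product=4
t=10: arr=0 -> substrate=5 bound=2 product=4

Answer: 4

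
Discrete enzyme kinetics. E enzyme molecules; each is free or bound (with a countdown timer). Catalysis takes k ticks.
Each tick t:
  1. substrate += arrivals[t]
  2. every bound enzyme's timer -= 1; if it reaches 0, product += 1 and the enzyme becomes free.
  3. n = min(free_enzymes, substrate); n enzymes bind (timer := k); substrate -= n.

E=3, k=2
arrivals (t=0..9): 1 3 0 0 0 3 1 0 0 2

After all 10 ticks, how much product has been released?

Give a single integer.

t=0: arr=1 -> substrate=0 bound=1 product=0
t=1: arr=3 -> substrate=1 bound=3 product=0
t=2: arr=0 -> substrate=0 bound=3 product=1
t=3: arr=0 -> substrate=0 bound=1 product=3
t=4: arr=0 -> substrate=0 bound=0 product=4
t=5: arr=3 -> substrate=0 bound=3 product=4
t=6: arr=1 -> substrate=1 bound=3 product=4
t=7: arr=0 -> substrate=0 bound=1 product=7
t=8: arr=0 -> substrate=0 bound=1 product=7
t=9: arr=2 -> substrate=0 bound=2 product=8

Answer: 8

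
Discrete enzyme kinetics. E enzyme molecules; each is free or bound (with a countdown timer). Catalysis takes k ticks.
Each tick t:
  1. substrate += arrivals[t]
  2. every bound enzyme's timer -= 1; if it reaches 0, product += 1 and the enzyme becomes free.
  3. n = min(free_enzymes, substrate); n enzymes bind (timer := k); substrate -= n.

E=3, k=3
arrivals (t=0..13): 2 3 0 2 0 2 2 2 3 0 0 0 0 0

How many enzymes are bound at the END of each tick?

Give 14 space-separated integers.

Answer: 2 3 3 3 3 3 3 3 3 3 3 3 3 3

Derivation:
t=0: arr=2 -> substrate=0 bound=2 product=0
t=1: arr=3 -> substrate=2 bound=3 product=0
t=2: arr=0 -> substrate=2 bound=3 product=0
t=3: arr=2 -> substrate=2 bound=3 product=2
t=4: arr=0 -> substrate=1 bound=3 product=3
t=5: arr=2 -> substrate=3 bound=3 product=3
t=6: arr=2 -> substrate=3 bound=3 product=5
t=7: arr=2 -> substrate=4 bound=3 product=6
t=8: arr=3 -> substrate=7 bound=3 product=6
t=9: arr=0 -> substrate=5 bound=3 product=8
t=10: arr=0 -> substrate=4 bound=3 product=9
t=11: arr=0 -> substrate=4 bound=3 product=9
t=12: arr=0 -> substrate=2 bound=3 product=11
t=13: arr=0 -> substrate=1 bound=3 product=12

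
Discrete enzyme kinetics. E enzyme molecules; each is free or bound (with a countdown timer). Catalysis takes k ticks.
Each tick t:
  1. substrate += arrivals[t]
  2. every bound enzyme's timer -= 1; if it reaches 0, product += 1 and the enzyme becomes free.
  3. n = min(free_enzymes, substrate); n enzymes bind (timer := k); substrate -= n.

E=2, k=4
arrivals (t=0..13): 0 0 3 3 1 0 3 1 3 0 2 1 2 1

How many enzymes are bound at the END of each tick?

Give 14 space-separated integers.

t=0: arr=0 -> substrate=0 bound=0 product=0
t=1: arr=0 -> substrate=0 bound=0 product=0
t=2: arr=3 -> substrate=1 bound=2 product=0
t=3: arr=3 -> substrate=4 bound=2 product=0
t=4: arr=1 -> substrate=5 bound=2 product=0
t=5: arr=0 -> substrate=5 bound=2 product=0
t=6: arr=3 -> substrate=6 bound=2 product=2
t=7: arr=1 -> substrate=7 bound=2 product=2
t=8: arr=3 -> substrate=10 bound=2 product=2
t=9: arr=0 -> substrate=10 bound=2 product=2
t=10: arr=2 -> substrate=10 bound=2 product=4
t=11: arr=1 -> substrate=11 bound=2 product=4
t=12: arr=2 -> substrate=13 bound=2 product=4
t=13: arr=1 -> substrate=14 bound=2 product=4

Answer: 0 0 2 2 2 2 2 2 2 2 2 2 2 2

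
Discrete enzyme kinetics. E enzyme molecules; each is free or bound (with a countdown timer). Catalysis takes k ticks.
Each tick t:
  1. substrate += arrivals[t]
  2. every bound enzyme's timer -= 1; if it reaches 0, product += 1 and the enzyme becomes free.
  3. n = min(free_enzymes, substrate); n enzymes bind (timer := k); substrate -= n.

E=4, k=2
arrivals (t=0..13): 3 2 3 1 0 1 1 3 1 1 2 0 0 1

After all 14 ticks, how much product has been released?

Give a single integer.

Answer: 18

Derivation:
t=0: arr=3 -> substrate=0 bound=3 product=0
t=1: arr=2 -> substrate=1 bound=4 product=0
t=2: arr=3 -> substrate=1 bound=4 product=3
t=3: arr=1 -> substrate=1 bound=4 product=4
t=4: arr=0 -> substrate=0 bound=2 product=7
t=5: arr=1 -> substrate=0 bound=2 product=8
t=6: arr=1 -> substrate=0 bound=2 product=9
t=7: arr=3 -> substrate=0 bound=4 product=10
t=8: arr=1 -> substrate=0 bound=4 product=11
t=9: arr=1 -> substrate=0 bound=2 product=14
t=10: arr=2 -> substrate=0 bound=3 product=15
t=11: arr=0 -> substrate=0 bound=2 product=16
t=12: arr=0 -> substrate=0 bound=0 product=18
t=13: arr=1 -> substrate=0 bound=1 product=18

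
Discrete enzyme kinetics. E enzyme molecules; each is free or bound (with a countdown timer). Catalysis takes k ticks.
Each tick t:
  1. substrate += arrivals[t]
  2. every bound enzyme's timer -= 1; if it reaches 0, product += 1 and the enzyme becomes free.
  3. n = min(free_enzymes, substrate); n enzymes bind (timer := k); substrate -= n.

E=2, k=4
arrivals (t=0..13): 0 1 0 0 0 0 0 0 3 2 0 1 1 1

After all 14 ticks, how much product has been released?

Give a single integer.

t=0: arr=0 -> substrate=0 bound=0 product=0
t=1: arr=1 -> substrate=0 bound=1 product=0
t=2: arr=0 -> substrate=0 bound=1 product=0
t=3: arr=0 -> substrate=0 bound=1 product=0
t=4: arr=0 -> substrate=0 bound=1 product=0
t=5: arr=0 -> substrate=0 bound=0 product=1
t=6: arr=0 -> substrate=0 bound=0 product=1
t=7: arr=0 -> substrate=0 bound=0 product=1
t=8: arr=3 -> substrate=1 bound=2 product=1
t=9: arr=2 -> substrate=3 bound=2 product=1
t=10: arr=0 -> substrate=3 bound=2 product=1
t=11: arr=1 -> substrate=4 bound=2 product=1
t=12: arr=1 -> substrate=3 bound=2 product=3
t=13: arr=1 -> substrate=4 bound=2 product=3

Answer: 3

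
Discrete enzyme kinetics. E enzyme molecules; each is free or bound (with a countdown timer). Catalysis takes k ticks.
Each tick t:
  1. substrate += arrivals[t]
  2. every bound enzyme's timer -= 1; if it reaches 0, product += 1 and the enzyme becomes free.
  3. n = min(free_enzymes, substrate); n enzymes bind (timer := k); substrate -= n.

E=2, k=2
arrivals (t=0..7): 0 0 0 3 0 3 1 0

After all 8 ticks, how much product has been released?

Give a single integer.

Answer: 4

Derivation:
t=0: arr=0 -> substrate=0 bound=0 product=0
t=1: arr=0 -> substrate=0 bound=0 product=0
t=2: arr=0 -> substrate=0 bound=0 product=0
t=3: arr=3 -> substrate=1 bound=2 product=0
t=4: arr=0 -> substrate=1 bound=2 product=0
t=5: arr=3 -> substrate=2 bound=2 product=2
t=6: arr=1 -> substrate=3 bound=2 product=2
t=7: arr=0 -> substrate=1 bound=2 product=4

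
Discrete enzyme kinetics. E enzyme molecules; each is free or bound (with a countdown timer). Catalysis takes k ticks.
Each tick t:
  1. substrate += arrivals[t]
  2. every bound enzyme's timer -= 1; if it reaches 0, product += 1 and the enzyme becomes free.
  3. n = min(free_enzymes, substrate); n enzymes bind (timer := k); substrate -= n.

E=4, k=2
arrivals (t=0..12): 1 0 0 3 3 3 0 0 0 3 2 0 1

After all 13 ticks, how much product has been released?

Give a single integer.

Answer: 14

Derivation:
t=0: arr=1 -> substrate=0 bound=1 product=0
t=1: arr=0 -> substrate=0 bound=1 product=0
t=2: arr=0 -> substrate=0 bound=0 product=1
t=3: arr=3 -> substrate=0 bound=3 product=1
t=4: arr=3 -> substrate=2 bound=4 product=1
t=5: arr=3 -> substrate=2 bound=4 product=4
t=6: arr=0 -> substrate=1 bound=4 product=5
t=7: arr=0 -> substrate=0 bound=2 product=8
t=8: arr=0 -> substrate=0 bound=1 product=9
t=9: arr=3 -> substrate=0 bound=3 product=10
t=10: arr=2 -> substrate=1 bound=4 product=10
t=11: arr=0 -> substrate=0 bound=2 product=13
t=12: arr=1 -> substrate=0 bound=2 product=14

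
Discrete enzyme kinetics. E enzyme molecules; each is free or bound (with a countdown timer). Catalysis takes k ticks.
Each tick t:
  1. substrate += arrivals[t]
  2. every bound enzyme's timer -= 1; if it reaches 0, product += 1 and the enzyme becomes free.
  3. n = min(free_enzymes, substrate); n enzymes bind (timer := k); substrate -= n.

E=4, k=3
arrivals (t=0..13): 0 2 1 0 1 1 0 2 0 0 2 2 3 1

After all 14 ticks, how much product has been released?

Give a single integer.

t=0: arr=0 -> substrate=0 bound=0 product=0
t=1: arr=2 -> substrate=0 bound=2 product=0
t=2: arr=1 -> substrate=0 bound=3 product=0
t=3: arr=0 -> substrate=0 bound=3 product=0
t=4: arr=1 -> substrate=0 bound=2 product=2
t=5: arr=1 -> substrate=0 bound=2 product=3
t=6: arr=0 -> substrate=0 bound=2 product=3
t=7: arr=2 -> substrate=0 bound=3 product=4
t=8: arr=0 -> substrate=0 bound=2 product=5
t=9: arr=0 -> substrate=0 bound=2 product=5
t=10: arr=2 -> substrate=0 bound=2 product=7
t=11: arr=2 -> substrate=0 bound=4 product=7
t=12: arr=3 -> substrate=3 bound=4 product=7
t=13: arr=1 -> substrate=2 bound=4 product=9

Answer: 9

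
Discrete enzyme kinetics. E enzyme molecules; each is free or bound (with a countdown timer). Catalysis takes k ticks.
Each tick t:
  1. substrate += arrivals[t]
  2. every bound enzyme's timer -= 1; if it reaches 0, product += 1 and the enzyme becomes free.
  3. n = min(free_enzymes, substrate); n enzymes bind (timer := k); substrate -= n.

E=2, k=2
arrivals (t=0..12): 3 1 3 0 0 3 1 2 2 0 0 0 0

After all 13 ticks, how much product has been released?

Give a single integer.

Answer: 12

Derivation:
t=0: arr=3 -> substrate=1 bound=2 product=0
t=1: arr=1 -> substrate=2 bound=2 product=0
t=2: arr=3 -> substrate=3 bound=2 product=2
t=3: arr=0 -> substrate=3 bound=2 product=2
t=4: arr=0 -> substrate=1 bound=2 product=4
t=5: arr=3 -> substrate=4 bound=2 product=4
t=6: arr=1 -> substrate=3 bound=2 product=6
t=7: arr=2 -> substrate=5 bound=2 product=6
t=8: arr=2 -> substrate=5 bound=2 product=8
t=9: arr=0 -> substrate=5 bound=2 product=8
t=10: arr=0 -> substrate=3 bound=2 product=10
t=11: arr=0 -> substrate=3 bound=2 product=10
t=12: arr=0 -> substrate=1 bound=2 product=12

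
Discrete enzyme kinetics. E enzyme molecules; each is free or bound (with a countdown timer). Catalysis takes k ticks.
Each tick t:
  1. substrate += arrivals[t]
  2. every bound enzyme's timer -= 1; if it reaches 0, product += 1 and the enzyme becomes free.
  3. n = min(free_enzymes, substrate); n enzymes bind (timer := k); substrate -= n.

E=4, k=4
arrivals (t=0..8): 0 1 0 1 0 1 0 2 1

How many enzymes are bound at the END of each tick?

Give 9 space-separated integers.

Answer: 0 1 1 2 2 2 2 3 4

Derivation:
t=0: arr=0 -> substrate=0 bound=0 product=0
t=1: arr=1 -> substrate=0 bound=1 product=0
t=2: arr=0 -> substrate=0 bound=1 product=0
t=3: arr=1 -> substrate=0 bound=2 product=0
t=4: arr=0 -> substrate=0 bound=2 product=0
t=5: arr=1 -> substrate=0 bound=2 product=1
t=6: arr=0 -> substrate=0 bound=2 product=1
t=7: arr=2 -> substrate=0 bound=3 product=2
t=8: arr=1 -> substrate=0 bound=4 product=2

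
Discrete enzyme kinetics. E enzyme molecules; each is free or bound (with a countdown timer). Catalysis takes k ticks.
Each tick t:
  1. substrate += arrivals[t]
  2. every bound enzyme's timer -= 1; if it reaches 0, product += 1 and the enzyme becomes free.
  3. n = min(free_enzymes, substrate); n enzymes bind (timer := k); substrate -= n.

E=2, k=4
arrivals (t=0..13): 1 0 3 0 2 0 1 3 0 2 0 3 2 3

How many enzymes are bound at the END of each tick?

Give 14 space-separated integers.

t=0: arr=1 -> substrate=0 bound=1 product=0
t=1: arr=0 -> substrate=0 bound=1 product=0
t=2: arr=3 -> substrate=2 bound=2 product=0
t=3: arr=0 -> substrate=2 bound=2 product=0
t=4: arr=2 -> substrate=3 bound=2 product=1
t=5: arr=0 -> substrate=3 bound=2 product=1
t=6: arr=1 -> substrate=3 bound=2 product=2
t=7: arr=3 -> substrate=6 bound=2 product=2
t=8: arr=0 -> substrate=5 bound=2 product=3
t=9: arr=2 -> substrate=7 bound=2 product=3
t=10: arr=0 -> substrate=6 bound=2 product=4
t=11: arr=3 -> substrate=9 bound=2 product=4
t=12: arr=2 -> substrate=10 bound=2 product=5
t=13: arr=3 -> substrate=13 bound=2 product=5

Answer: 1 1 2 2 2 2 2 2 2 2 2 2 2 2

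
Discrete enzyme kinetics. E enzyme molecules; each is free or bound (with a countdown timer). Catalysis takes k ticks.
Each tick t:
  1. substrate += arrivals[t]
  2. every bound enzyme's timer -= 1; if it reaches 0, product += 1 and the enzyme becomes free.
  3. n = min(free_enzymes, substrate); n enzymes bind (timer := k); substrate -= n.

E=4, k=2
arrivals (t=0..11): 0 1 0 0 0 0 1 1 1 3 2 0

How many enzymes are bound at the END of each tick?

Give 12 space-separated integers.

Answer: 0 1 1 0 0 0 1 2 2 4 4 2

Derivation:
t=0: arr=0 -> substrate=0 bound=0 product=0
t=1: arr=1 -> substrate=0 bound=1 product=0
t=2: arr=0 -> substrate=0 bound=1 product=0
t=3: arr=0 -> substrate=0 bound=0 product=1
t=4: arr=0 -> substrate=0 bound=0 product=1
t=5: arr=0 -> substrate=0 bound=0 product=1
t=6: arr=1 -> substrate=0 bound=1 product=1
t=7: arr=1 -> substrate=0 bound=2 product=1
t=8: arr=1 -> substrate=0 bound=2 product=2
t=9: arr=3 -> substrate=0 bound=4 product=3
t=10: arr=2 -> substrate=1 bound=4 product=4
t=11: arr=0 -> substrate=0 bound=2 product=7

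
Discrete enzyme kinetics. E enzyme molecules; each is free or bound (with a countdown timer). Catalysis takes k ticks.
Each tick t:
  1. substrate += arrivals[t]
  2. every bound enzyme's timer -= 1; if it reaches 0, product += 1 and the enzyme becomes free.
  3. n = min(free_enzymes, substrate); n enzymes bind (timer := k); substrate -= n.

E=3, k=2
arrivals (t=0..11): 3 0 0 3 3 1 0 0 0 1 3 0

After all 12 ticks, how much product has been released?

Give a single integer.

Answer: 11

Derivation:
t=0: arr=3 -> substrate=0 bound=3 product=0
t=1: arr=0 -> substrate=0 bound=3 product=0
t=2: arr=0 -> substrate=0 bound=0 product=3
t=3: arr=3 -> substrate=0 bound=3 product=3
t=4: arr=3 -> substrate=3 bound=3 product=3
t=5: arr=1 -> substrate=1 bound=3 product=6
t=6: arr=0 -> substrate=1 bound=3 product=6
t=7: arr=0 -> substrate=0 bound=1 product=9
t=8: arr=0 -> substrate=0 bound=1 product=9
t=9: arr=1 -> substrate=0 bound=1 product=10
t=10: arr=3 -> substrate=1 bound=3 product=10
t=11: arr=0 -> substrate=0 bound=3 product=11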